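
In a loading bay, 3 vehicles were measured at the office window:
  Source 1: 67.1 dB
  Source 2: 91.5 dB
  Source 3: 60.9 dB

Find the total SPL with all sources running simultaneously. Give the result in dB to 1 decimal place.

Σ 10^(Lᵢ/10) = 1.419e+09.
Combined level = 10 log₁₀(1.419e+09) = 91.5 dB.

91.5 dB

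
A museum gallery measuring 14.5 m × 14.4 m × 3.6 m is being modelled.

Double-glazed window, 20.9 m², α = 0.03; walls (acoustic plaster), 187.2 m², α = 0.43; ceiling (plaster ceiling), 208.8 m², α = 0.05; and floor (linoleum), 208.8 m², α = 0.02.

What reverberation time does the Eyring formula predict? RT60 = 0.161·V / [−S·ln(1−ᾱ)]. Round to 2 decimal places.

Total surface area S = 20.9 + 187.2 + 208.8 + 208.8 = 625.7 m².
Absorption A = 20.9·0.03 + 187.2·0.43 + 208.8·0.05 + 208.8·0.02 = 95.739 sabins.
Mean coefficient ᾱ = A/S = 0.1530.
−S·ln(1−ᾱ) = −625.7 × ln(1 − 0.1530) = 103.900.
V = 14.5 × 14.4 × 3.6 = 751.68 m³.
RT60 = 0.161 × 751.68 / 103.900 = 1.16 s.

1.16 sec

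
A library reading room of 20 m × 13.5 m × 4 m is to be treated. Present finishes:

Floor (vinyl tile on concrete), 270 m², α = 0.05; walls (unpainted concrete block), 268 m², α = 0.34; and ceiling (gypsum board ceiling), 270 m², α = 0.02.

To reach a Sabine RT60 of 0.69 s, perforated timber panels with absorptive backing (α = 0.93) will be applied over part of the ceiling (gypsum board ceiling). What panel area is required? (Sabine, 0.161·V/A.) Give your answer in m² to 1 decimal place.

Equivalent absorption area: A₁ = 270*0.05 + 268*0.34 + 270*0.02 = 110.020 m².
Required A₂ = 0.161·1080/0.69 = 252.000 sabins.
ΔA needed = 252.000 − 110.020 = 141.980 sabins.
Each m² of panel replacing the ceiling (gypsum board ceiling) adds (0.93 − 0.02) = 0.91 sabins.
Area = ΔA/Δα = 141.980/0.91 = 156.0 m².

156.0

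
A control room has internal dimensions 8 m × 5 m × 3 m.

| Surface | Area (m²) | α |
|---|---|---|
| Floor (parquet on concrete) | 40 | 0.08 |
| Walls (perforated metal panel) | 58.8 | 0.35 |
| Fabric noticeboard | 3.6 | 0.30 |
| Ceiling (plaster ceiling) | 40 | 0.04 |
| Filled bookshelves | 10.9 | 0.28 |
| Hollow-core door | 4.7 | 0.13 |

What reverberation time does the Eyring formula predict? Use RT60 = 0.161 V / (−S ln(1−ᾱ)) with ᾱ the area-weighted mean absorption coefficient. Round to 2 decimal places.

0.58 s

Total surface area S = 40 + 58.8 + 3.6 + 40 + 10.9 + 4.7 = 158.0 m².
Absorption A = 40×0.08 + 58.8×0.35 + 3.6×0.30 + 40×0.04 + 10.9×0.28 + 4.7×0.13 = 30.123 sabins.
Mean coefficient ᾱ = A/S = 0.1907.
Eyring denominator: −S ln(1−ᾱ) = 33.431.
V = 8 × 5 × 3 = 120 m³.
T = 0.161·V/[−S·ln(1−ᾱ)] = 0.161·120/33.431 = 0.58 s.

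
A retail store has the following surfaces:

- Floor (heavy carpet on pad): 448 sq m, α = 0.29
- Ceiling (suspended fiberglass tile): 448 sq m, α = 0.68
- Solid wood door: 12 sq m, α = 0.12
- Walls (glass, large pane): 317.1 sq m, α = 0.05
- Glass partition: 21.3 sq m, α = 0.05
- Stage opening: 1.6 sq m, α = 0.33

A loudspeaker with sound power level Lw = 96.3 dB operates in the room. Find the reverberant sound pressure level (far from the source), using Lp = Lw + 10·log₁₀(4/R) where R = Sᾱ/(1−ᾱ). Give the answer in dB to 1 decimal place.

73.8 dB

Σ(Sᵢαᵢ) = 448·0.29 + 448·0.68 + 12·0.12 + 317.1·0.05 + 21.3·0.05 + 1.6·0.33 = 453.448; total area S = 1248.0 sq m.
ᾱ = 453.448/1248.0 = 0.3633; R = Sᾱ/(1−ᾱ) = 453.448/(1−0.3633) = 712.185 sq m.
Lp = Lw + 10 log₁₀(4/R) = 96.3 -22.51 = 73.8 dB.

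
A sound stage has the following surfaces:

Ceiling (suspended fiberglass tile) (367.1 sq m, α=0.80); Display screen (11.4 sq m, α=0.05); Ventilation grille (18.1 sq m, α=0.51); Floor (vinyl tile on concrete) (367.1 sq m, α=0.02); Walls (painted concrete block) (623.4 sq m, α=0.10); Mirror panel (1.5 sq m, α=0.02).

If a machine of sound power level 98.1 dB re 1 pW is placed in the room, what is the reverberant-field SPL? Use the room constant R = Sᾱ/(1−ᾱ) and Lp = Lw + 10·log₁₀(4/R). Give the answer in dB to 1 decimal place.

A = 373.193 sabins; S = 1388.6 sq m.
ᾱ = 0.2688, so room constant R = A/(1−ᾱ) = 510.384 sq m.
Lp = Lw + 10 log₁₀(4/R) = 98.1 -21.06 = 77.0 dB.

77.0 dB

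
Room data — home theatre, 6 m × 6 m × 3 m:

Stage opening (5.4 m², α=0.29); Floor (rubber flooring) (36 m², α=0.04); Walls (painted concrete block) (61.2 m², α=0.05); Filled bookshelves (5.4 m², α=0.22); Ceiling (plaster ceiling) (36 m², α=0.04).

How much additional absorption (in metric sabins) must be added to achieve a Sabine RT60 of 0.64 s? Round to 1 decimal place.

Total absorption A₁ = 5.4·0.29 + 36·0.04 + 61.2·0.05 + 5.4·0.22 + 36·0.04
  = 1.566 + 1.440 + 3.060 + 1.188 + 1.440 = 8.694 m² sabins.
Target A₂ = 0.161·108/0.64 = 27.169 sabins (V = 108 m³).
Additional absorption ΔA = 27.169 − 8.694 = 18.5 sabins.

18.5 sabins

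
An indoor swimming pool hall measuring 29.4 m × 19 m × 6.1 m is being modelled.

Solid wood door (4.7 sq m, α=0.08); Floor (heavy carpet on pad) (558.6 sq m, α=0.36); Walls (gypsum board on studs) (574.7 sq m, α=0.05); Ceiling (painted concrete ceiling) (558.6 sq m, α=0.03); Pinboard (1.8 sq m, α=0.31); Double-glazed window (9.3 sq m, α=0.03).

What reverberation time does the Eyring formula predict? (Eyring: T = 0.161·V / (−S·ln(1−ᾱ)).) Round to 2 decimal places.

S = Σ Sᵢ = 1707.7 sq m.
Σ(Sᵢαᵢ) = 4.7×0.08 + 558.6×0.36 + 574.7×0.05 + 558.6×0.03 + 1.8×0.31 + 9.3×0.03 = 247.802.
ᾱ = 247.802 / 1707.7 = 0.1451.
−S·ln(1−ᾱ) = −1707.7 × ln(1 − 0.1451) = 267.717.
V = 29.4 × 19 × 6.1 = 3407.46 m³.
T = 0.161·V/[−S·ln(1−ᾱ)] = 0.161·3407.46/267.717 = 2.05 s.

2.05 sec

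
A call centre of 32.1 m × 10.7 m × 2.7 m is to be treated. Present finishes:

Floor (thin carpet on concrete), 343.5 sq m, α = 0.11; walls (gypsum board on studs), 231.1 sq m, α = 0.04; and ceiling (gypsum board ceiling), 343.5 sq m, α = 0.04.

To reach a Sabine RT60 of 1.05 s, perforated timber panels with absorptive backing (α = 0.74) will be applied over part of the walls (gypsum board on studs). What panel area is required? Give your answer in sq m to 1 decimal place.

116.3

Equivalent absorption area: A₁ = 343.5·0.11 + 231.1·0.04 + 343.5·0.04 = 60.769 sq m.
Required A₂ = 0.161·927.369/1.05 = 142.197 sabins.
ΔA needed = 142.197 − 60.769 = 81.428 sabins.
Each sq m of panel replacing the walls (gypsum board on studs) adds (0.74 − 0.04) = 0.70 sabins.
Area = ΔA/Δα = 81.428/0.70 = 116.3 sq m.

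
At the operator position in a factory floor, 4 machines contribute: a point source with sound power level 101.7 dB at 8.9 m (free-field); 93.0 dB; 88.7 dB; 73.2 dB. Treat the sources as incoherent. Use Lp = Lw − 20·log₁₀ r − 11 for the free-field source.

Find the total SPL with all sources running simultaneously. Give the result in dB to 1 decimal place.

Source at 8.9 m: Lp = 101.7 − 20·log₁₀(8.9) − 11 = 71.7 dB.
Sum in the linear (power) domain: Σ 10^(Lᵢ/10) = 10^(71.7/10) + 10^(93.0/10) + 10^(88.7/10) + 10^(73.2/10) = 2.772e+09.
Back to dB: 10·log₁₀ Σ = 94.4 dB.

94.4 dB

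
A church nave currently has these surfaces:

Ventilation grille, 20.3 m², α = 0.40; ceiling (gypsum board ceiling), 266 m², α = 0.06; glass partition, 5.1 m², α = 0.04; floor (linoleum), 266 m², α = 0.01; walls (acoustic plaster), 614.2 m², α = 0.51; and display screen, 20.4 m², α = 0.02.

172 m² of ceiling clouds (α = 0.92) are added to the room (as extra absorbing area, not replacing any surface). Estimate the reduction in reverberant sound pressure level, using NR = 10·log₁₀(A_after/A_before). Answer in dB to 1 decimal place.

Total absorption A_before = 20.3·0.40 + 266·0.06 + 5.1·0.04 + 266·0.01 + 614.2·0.51 + 20.4·0.02
  = 8.120 + 15.960 + 0.204 + 2.660 + 313.242 + 0.408 = 340.594 m² sabins.
Added absorption = 172 × 0.92 = 158.240 sabins.
New total A_after = 498.834 sabins.
NR = 10·log₁₀(498.834/340.594) = 1.7 dB.

1.7 dB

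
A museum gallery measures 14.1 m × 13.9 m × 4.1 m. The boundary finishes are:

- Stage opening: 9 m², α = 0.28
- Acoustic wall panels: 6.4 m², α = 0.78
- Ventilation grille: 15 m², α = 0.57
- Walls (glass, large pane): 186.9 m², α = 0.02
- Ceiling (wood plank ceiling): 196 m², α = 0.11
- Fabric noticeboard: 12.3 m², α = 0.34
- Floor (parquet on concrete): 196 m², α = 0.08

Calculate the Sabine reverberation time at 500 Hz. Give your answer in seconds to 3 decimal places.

2.113 s

Summing Sᵢαᵢ: 2.520 + 4.992 + 8.550 + 3.738 + 21.560 + 4.182 + 15.680 → A = 61.222 sabins.
V = 14.1·13.9·4.1 = 803.559 m³.
Sabine: RT60 = 0.161 × 803.559 / 61.222 = 2.113 s.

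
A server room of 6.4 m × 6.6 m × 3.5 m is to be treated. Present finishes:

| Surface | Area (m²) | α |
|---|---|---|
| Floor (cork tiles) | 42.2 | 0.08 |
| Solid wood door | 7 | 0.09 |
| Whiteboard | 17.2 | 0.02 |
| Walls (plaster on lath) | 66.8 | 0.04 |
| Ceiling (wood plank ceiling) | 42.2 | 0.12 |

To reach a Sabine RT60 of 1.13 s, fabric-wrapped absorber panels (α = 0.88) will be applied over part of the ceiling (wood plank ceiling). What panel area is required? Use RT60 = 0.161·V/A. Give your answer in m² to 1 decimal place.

Summing Sᵢαᵢ: 3.376 + 0.630 + 0.344 + 2.672 + 5.064 → A₁ = 12.086 sabins.
Required A₂ = 0.161·147.84/1.13 = 21.064 sabins.
ΔA needed = 21.064 − 12.086 = 8.978 sabins.
Net gain per m²: Δα = 0.88 − 0.12 = 0.76.
Panel area = 8.978 / 0.76 = 11.8 m².

11.8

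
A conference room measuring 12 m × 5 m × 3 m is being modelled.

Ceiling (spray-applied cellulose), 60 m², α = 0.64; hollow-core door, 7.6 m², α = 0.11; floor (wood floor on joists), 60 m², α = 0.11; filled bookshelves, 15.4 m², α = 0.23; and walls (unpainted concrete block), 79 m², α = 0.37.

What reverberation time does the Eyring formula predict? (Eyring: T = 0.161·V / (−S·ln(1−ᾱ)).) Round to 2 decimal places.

Total surface area S = 60 + 7.6 + 60 + 15.4 + 79 = 222.0 m².
Absorption A = 60×0.64 + 7.6×0.11 + 60×0.11 + 15.4×0.23 + 79×0.37 = 78.608 sabins.
ᾱ = 78.608 / 222.0 = 0.3541.
Eyring denominator: −S ln(1−ᾱ) = 97.039.
V = 12 × 5 × 3 = 180 m³.
T = 0.161·V/[−S·ln(1−ᾱ)] = 0.161·180/97.039 = 0.30 s.

0.30 seconds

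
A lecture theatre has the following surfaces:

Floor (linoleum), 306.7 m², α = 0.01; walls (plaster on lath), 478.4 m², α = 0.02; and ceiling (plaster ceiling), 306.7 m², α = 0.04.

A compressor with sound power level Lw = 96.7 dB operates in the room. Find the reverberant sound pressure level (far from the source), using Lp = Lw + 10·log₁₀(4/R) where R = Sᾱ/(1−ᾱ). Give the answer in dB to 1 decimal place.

Σ(Sᵢαᵢ) = 306.7·0.01 + 478.4·0.02 + 306.7·0.04 = 24.903; total area S = 1091.8 m².
ᾱ = 0.0228, so room constant R = A/(1−ᾱ) = 25.484 m².
Lp = 96.7 + 10·log₁₀(4/25.484) = 96.7 + (-8.04) = 88.7 dB.

88.7 dB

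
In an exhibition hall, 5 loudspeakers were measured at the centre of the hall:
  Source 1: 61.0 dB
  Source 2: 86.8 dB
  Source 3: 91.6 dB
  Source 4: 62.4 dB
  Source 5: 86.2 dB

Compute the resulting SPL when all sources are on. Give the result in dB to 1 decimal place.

Converting to relative power and adding: 10^(61.0/10) + 10^(86.8/10) + 10^(91.6/10) + 10^(62.4/10) + 10^(86.2/10) = 2.344e+09.
L_total = 10·log₁₀(2.344e+09) = 93.7 dB.

93.7 dB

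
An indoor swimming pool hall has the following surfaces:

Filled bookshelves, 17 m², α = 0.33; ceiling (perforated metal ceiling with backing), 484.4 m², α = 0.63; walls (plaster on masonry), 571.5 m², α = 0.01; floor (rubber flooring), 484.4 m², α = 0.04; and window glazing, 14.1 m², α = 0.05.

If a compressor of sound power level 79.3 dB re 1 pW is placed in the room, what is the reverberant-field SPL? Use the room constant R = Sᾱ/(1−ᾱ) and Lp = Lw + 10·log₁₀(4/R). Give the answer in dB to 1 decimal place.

Σ(Sᵢαᵢ) = 17×0.33 + 484.4×0.63 + 571.5×0.01 + 484.4×0.04 + 14.1×0.05 = 336.578; total area S = 1571.4 m².
ᾱ = 336.578/1571.4 = 0.2142; R = Sᾱ/(1−ᾱ) = 336.578/(1−0.2142) = 428.325 m².
Lp = 79.3 + 10·log₁₀(4/428.325) = 79.3 + (-20.30) = 59.0 dB.

59.0 dB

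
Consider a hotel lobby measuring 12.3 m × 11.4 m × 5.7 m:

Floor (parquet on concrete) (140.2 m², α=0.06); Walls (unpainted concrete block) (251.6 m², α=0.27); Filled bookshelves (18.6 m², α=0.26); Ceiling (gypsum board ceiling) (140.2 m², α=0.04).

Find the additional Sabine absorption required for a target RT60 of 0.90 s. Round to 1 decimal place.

A₁ = Σ Sᵢαᵢ = 140.2·0.06 + 251.6·0.27 + 18.6·0.26 + 140.2·0.04 = 86.788 sabins.
V = 799.254 m³. Required absorption A₂ = 0.161 × 799.254 / 0.90 = 142.978 sabins.
Additional absorption ΔA = 142.978 − 86.788 = 56.2 sabins.

56.2 sabins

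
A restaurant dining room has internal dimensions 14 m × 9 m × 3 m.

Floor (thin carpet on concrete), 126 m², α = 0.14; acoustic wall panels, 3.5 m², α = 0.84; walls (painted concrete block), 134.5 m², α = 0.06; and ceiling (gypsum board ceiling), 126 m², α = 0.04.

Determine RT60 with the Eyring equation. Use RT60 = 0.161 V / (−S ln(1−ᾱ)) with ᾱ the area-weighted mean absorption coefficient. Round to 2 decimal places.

1.73 seconds

Total surface area S = 126 + 3.5 + 134.5 + 126 = 390.0 m².
Σ(Sᵢαᵢ) = 126·0.14 + 3.5·0.84 + 134.5·0.06 + 126·0.04 = 33.690.
ᾱ = 33.690 / 390.0 = 0.0864.
−S·ln(1−ᾱ) = −390.0 × ln(1 − 0.0864) = 35.241.
V = 14 × 9 × 3 = 378 m³.
RT60 = 0.161 × 378 / 35.241 = 1.73 s.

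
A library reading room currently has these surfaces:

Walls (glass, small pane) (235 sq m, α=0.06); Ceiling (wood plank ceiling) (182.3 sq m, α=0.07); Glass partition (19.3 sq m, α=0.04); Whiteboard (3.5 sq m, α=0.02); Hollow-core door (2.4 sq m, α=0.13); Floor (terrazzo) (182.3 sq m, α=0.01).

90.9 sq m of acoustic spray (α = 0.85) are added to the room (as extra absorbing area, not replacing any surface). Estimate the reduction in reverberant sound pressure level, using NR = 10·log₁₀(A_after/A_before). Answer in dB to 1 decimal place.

A_before = Σ Sᵢαᵢ = 235*0.06 + 182.3*0.07 + 19.3*0.04 + 3.5*0.02 + 2.4*0.13 + 182.3*0.01 = 29.838 sabins.
Treatment contributes 90.9·0.85 = 77.265 sabins.
New total A_after = 107.103 sabins.
NR = 10·log₁₀(107.103/29.838) = 5.6 dB.

5.6 dB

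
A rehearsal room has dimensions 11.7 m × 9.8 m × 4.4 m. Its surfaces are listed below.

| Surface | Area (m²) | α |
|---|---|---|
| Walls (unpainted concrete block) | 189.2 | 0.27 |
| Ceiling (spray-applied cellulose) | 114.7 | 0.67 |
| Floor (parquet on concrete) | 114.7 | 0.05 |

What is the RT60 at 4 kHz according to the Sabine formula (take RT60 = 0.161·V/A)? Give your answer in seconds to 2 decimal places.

0.61 s

Equivalent absorption area: A = 189.2·0.27 + 114.7·0.67 + 114.7·0.05 = 133.668 m².
Room volume: 504.504 m³.
T = 0.161 V/A = 0.161·504.504/133.668 = 0.61 s.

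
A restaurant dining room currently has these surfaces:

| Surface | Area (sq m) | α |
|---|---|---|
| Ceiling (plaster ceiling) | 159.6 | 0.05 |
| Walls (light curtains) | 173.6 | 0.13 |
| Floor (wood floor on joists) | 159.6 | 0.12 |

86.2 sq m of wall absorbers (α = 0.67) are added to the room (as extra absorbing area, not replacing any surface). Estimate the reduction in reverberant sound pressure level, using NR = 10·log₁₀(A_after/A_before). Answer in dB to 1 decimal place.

Equivalent absorption area: A_before = 159.6*0.05 + 173.6*0.13 + 159.6*0.12 = 49.700 sq m.
Treatment contributes 86.2·0.67 = 57.754 sabins.
New total A_after = 107.454 sabins.
NR = 10·log₁₀(107.454/49.700) = 3.3 dB.

3.3 dB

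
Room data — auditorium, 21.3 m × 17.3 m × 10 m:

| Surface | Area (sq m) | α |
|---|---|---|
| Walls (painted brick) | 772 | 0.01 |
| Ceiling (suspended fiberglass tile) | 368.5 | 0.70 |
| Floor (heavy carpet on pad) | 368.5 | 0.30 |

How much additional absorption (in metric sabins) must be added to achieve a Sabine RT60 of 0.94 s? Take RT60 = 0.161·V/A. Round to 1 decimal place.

Summing Sᵢαᵢ: 7.720 + 257.950 + 110.550 → A₁ = 376.220 sabins.
V = 3684.9 m³. Required absorption A₂ = 0.161 × 3684.9 / 0.94 = 631.137 sabins.
ΔA = A₂ − A₁ = 631.137 − 376.220 = 254.9 sabins.

254.9 sabins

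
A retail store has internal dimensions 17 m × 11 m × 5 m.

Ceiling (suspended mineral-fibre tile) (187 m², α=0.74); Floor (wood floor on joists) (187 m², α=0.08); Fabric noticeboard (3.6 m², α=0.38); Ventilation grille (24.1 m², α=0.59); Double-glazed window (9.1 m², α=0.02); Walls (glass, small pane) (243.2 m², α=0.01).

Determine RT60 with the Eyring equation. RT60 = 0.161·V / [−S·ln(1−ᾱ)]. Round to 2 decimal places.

0.76 s

S = Σ Sᵢ = 654.0 m².
Absorption A = 187×0.74 + 187×0.08 + 3.6×0.38 + 24.1×0.59 + 9.1×0.02 + 243.2×0.01 = 171.541 sabins.
Mean coefficient ᾱ = A/S = 0.2623.
Eyring denominator: −S ln(1−ᾱ) = 198.959.
V = 17 × 11 × 5 = 935 m³.
T = 0.161·V/[−S·ln(1−ᾱ)] = 0.161·935/198.959 = 0.76 s.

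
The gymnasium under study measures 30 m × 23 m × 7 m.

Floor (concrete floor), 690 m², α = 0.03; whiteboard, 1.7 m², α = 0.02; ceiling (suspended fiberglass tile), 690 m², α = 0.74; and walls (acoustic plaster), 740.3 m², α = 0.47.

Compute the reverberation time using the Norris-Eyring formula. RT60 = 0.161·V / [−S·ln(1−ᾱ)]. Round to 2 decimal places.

0.68 seconds

S = Σ Sᵢ = 2122.0 m².
Absorption A = 690×0.03 + 1.7×0.02 + 690×0.74 + 740.3×0.47 = 879.275 sabins.
ᾱ = 879.275 / 2122.0 = 0.4144.
Eyring denominator: −S ln(1−ᾱ) = 1135.521.
V = 30 × 23 × 7 = 4830 m³.
T = 0.161·V/[−S·ln(1−ᾱ)] = 0.161·4830/1135.521 = 0.68 s.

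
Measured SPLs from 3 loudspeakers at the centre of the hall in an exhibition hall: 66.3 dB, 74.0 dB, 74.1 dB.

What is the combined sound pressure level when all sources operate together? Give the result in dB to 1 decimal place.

Sum in the linear (power) domain: Σ 10^(Lᵢ/10) = 10^(66.3/10) + 10^(74.0/10) + 10^(74.1/10) = 5.509e+07.
Combined level = 10 log₁₀(5.509e+07) = 77.4 dB.

77.4 dB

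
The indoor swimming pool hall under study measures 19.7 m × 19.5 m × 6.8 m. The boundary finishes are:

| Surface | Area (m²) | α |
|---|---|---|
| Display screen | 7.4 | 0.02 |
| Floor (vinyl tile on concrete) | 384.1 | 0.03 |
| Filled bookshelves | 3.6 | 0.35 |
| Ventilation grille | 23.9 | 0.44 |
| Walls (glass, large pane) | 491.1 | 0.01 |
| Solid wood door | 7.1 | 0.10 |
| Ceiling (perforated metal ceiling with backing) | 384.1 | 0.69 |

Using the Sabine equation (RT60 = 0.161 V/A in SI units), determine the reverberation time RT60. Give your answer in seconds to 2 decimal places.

A = Σ Sᵢαᵢ = 7.4*0.02 + 384.1*0.03 + 3.6*0.35 + 23.9*0.44 + 491.1*0.01 + 7.1*0.10 + 384.1*0.69 = 294.097 sabins.
Volume V = 19.7 × 19.5 × 6.8 = 2612.22 m³.
RT60 = 0.161 · V / A = 0.161 × 2612.22 / 294.097 = 1.43 s.

1.43 s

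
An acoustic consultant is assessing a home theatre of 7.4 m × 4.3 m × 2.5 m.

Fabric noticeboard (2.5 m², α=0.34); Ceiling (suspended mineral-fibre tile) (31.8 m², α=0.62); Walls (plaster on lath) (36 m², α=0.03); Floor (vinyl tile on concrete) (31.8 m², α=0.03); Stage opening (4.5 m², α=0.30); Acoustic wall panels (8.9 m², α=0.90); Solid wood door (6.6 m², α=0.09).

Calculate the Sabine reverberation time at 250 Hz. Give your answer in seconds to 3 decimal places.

0.393 s

Summing Sᵢαᵢ: 0.850 + 19.716 + 1.080 + 0.954 + 1.350 + 8.010 + 0.594 → A = 32.554 sabins.
Room volume: 79.55 m³.
RT60 = 0.161 · V / A = 0.161 × 79.55 / 32.554 = 0.393 s.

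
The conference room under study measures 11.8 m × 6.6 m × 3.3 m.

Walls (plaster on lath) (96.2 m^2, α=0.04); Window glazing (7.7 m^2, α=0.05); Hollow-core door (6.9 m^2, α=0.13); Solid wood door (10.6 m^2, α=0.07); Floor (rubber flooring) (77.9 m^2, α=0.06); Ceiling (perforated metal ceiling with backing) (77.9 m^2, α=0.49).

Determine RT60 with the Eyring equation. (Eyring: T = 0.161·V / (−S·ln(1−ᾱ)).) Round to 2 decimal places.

Total surface area S = 96.2 + 7.7 + 6.9 + 10.6 + 77.9 + 77.9 = 277.2 m^2.
Absorption A = 96.2×0.04 + 7.7×0.05 + 6.9×0.13 + 10.6×0.07 + 77.9×0.06 + 77.9×0.49 = 48.717 sabins.
Mean coefficient ᾱ = A/S = 0.1757.
−S·ln(1−ᾱ) = −277.2 × ln(1 − 0.1757) = 53.561.
V = 11.8 × 6.6 × 3.3 = 257.004 m³.
RT60 = 0.161 × 257.004 / 53.561 = 0.77 s.

0.77 s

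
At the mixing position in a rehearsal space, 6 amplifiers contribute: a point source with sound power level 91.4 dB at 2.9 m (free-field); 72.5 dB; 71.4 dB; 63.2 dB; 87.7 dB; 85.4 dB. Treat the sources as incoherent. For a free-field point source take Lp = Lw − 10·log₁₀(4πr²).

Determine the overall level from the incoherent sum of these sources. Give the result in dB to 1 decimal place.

89.9 dB

Source at 2.9 m: Lp = 91.4 − 10·log₁₀(4π·2.9²) = 91.4 − 10·log₁₀(105.683) = 71.2 dB.
Converting to relative power and adding: 10^(71.2/10) + 10^(72.5/10) + 10^(71.4/10) + 10^(63.2/10) + 10^(87.7/10) + 10^(85.4/10) = 9.824e+08.
L_total = 10·log₁₀(9.824e+08) = 89.9 dB.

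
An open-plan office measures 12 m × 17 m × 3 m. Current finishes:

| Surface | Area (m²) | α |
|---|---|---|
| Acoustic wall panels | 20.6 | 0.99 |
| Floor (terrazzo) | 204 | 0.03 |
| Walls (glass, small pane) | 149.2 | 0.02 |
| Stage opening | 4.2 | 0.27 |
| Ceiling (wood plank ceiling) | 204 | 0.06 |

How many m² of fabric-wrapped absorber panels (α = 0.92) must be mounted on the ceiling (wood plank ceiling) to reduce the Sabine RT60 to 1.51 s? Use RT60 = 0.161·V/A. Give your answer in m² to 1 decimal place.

26.0

Summing Sᵢαᵢ: 20.394 + 6.120 + 2.984 + 1.134 + 12.240 → A₁ = 42.872 sabins.
Required A₂ = 0.161·612/1.51 = 65.253 sabins.
ΔA needed = 65.253 − 42.872 = 22.381 sabins.
Net gain per m²: Δα = 0.92 − 0.06 = 0.86.
Panel area = 22.381 / 0.86 = 26.0 m².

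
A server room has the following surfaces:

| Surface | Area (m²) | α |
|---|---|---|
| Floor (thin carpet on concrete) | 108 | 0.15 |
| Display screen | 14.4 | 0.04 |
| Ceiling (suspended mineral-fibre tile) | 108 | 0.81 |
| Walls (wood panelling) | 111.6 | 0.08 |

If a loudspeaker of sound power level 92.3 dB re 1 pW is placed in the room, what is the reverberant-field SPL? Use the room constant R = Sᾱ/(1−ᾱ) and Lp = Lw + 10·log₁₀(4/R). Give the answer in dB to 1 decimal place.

76.0 dB

Σ(Sᵢαᵢ) = 108·0.15 + 14.4·0.04 + 108·0.81 + 111.6·0.08 = 113.184; total area S = 342.0 m².
ᾱ = 113.184/342.0 = 0.3309; R = Sᾱ/(1−ᾱ) = 113.184/(1−0.3309) = 169.159 m².
Lp = Lw + 10 log₁₀(4/R) = 92.3 -16.26 = 76.0 dB.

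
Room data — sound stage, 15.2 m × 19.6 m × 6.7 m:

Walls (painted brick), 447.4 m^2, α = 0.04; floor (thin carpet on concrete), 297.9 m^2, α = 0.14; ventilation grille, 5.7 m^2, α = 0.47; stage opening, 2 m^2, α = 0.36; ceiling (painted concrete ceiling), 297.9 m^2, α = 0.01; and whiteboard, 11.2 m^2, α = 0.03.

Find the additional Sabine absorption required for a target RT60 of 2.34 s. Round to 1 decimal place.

Total absorption A₁ = 447.4·0.04 + 297.9·0.14 + 5.7·0.47 + 2·0.36 + 297.9·0.01 + 11.2·0.03
  = 17.896 + 41.706 + 2.679 + 0.720 + 2.979 + 0.336 = 66.316 m^2 sabins.
For T = 2.34 s, need A₂ = 0.161·V/T = 0.161·1996.064/2.34 = 137.336 sabins.
Shortfall: 137.336 − 66.316 = 71.0 sabins.

71.0 sabins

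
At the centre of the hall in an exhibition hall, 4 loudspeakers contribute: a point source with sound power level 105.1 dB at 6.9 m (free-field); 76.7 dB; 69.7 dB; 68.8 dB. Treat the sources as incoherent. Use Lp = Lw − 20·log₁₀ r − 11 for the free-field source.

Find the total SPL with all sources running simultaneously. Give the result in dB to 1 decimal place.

80.7 dB

Source at 6.9 m: Lp = 105.1 − 20·log₁₀(6.9) − 11 = 77.3 dB.
Converting to relative power and adding: 10^(77.3/10) + 10^(76.7/10) + 10^(69.7/10) + 10^(68.8/10) = 1.174e+08.
Back to dB: 10·log₁₀ Σ = 80.7 dB.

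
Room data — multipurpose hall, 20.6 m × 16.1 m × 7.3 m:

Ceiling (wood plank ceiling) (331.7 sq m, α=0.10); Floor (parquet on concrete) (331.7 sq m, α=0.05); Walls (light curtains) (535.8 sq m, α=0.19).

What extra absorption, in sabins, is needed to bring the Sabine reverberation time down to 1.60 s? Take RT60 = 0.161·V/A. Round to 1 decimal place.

Summing Sᵢαᵢ: 33.170 + 16.585 + 101.802 → A₁ = 151.557 sabins.
For T = 1.60 s, need A₂ = 0.161·V/T = 0.161·2421.118/1.60 = 243.625 sabins.
Shortfall: 243.625 − 151.557 = 92.1 sabins.

92.1 sabins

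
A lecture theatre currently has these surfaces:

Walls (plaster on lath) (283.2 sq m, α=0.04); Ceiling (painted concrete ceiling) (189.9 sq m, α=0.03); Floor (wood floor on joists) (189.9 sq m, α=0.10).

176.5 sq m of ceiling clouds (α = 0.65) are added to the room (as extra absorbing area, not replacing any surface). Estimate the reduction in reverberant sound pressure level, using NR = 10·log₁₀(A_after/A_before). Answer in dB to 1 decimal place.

6.2 dB

Equivalent absorption area: A_before = 283.2×0.04 + 189.9×0.03 + 189.9×0.10 = 36.015 sq m.
Treatment contributes 176.5·0.65 = 114.725 sabins.
A_after = 36.015 + 114.725 = 150.740 sabins.
NR = 10·log₁₀(150.740/36.015) = 6.2 dB.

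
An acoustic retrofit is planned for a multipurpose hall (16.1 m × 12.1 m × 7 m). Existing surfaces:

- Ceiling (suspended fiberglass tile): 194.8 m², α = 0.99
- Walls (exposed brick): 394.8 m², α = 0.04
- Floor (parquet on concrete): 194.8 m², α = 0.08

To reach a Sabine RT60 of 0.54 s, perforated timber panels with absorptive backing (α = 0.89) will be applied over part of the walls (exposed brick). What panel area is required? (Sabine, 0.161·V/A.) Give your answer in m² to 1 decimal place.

214.5

A₁ = Σ Sᵢαᵢ = 194.8·0.99 + 394.8·0.04 + 194.8·0.08 = 224.228 sabins.
V = 1363.67 m³. Target absorption A₂ = 0.161 × 1363.67 / 0.54 = 406.576 sabins.
Absorption to add: 406.576 − 224.228 = 182.348 sabins.
Net gain per m²: Δα = 0.89 − 0.04 = 0.85.
Panel area = 182.348 / 0.85 = 214.5 m².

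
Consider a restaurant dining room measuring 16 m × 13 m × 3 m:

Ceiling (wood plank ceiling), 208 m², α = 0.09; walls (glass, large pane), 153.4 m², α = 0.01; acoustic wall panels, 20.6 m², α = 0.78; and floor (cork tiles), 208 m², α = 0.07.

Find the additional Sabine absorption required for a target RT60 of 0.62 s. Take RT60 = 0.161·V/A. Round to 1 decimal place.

Total absorption A₁ = 208×0.09 + 153.4×0.01 + 20.6×0.78 + 208×0.07
  = 18.720 + 1.534 + 16.068 + 14.560 = 50.882 m² sabins.
V = 624 m³. Required absorption A₂ = 0.161 × 624 / 0.62 = 162.039 sabins.
Additional absorption ΔA = 162.039 − 50.882 = 111.2 sabins.

111.2 sabins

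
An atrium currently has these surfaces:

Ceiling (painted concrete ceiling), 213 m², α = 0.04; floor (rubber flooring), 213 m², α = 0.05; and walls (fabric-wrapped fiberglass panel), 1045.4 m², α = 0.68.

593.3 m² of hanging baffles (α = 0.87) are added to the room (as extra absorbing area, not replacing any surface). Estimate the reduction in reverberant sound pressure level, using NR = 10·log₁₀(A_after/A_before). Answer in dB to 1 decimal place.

2.3 dB

Equivalent absorption area: A_before = 213×0.04 + 213×0.05 + 1045.4×0.68 = 730.042 m².
Treatment contributes 593.3·0.87 = 516.171 sabins.
New total A_after = 1246.213 sabins.
Reduction = 10 log₁₀(A_after/A_before) = 10 log₁₀(1.7070) = 2.3 dB.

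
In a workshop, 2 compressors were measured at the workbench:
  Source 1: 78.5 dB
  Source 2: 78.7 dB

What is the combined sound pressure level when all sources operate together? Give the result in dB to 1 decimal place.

Σ 10^(Lᵢ/10) = 1.449e+08.
L_total = 10·log₁₀(1.449e+08) = 81.6 dB.

81.6 dB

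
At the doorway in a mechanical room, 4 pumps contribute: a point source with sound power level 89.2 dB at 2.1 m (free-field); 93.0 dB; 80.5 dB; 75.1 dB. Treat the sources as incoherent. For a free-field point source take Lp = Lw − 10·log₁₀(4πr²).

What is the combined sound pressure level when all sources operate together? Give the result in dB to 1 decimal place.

Source at 2.1 m: Lp = 89.2 − 10·log₁₀(4π·2.1²) = 89.2 − 10·log₁₀(55.418) = 71.8 dB.
Sum in the linear (power) domain: Σ 10^(Lᵢ/10) = 10^(71.8/10) + 10^(93.0/10) + 10^(80.5/10) + 10^(75.1/10) = 2.155e+09.
Back to dB: 10·log₁₀ Σ = 93.3 dB.

93.3 dB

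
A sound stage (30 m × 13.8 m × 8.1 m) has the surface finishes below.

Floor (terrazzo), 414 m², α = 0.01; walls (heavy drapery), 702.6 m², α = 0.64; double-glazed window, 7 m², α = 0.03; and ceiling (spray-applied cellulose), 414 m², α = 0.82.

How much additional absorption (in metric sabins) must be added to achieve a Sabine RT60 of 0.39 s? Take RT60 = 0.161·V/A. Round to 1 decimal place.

590.9 sabins

Summing Sᵢαᵢ: 4.140 + 449.664 + 0.210 + 339.480 → A₁ = 793.494 sabins.
Target A₂ = 0.161·3353.4/0.39 = 1384.352 sabins (V = 3353.4 m³).
Additional absorption ΔA = 1384.352 − 793.494 = 590.9 sabins.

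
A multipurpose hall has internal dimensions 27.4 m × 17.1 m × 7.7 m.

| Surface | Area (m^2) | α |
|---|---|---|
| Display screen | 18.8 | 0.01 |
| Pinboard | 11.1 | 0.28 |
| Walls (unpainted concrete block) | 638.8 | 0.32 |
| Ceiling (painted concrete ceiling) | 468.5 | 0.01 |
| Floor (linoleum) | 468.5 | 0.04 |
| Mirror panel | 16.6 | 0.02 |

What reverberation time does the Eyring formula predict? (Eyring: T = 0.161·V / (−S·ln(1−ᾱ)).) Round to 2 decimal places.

2.33 s

Total surface area S = 18.8 + 11.1 + 638.8 + 468.5 + 468.5 + 16.6 = 1622.3 m^2.
Σ(Sᵢαᵢ) = 18.8·0.01 + 11.1·0.28 + 638.8·0.32 + 468.5·0.01 + 468.5·0.04 + 16.6·0.02 = 231.469.
ᾱ = 231.469 / 1622.3 = 0.1427.
Eyring denominator: −S ln(1−ᾱ) = 249.781.
V = 27.4 × 17.1 × 7.7 = 3607.758 m³.
RT60 = 0.161 × 3607.758 / 249.781 = 2.33 s.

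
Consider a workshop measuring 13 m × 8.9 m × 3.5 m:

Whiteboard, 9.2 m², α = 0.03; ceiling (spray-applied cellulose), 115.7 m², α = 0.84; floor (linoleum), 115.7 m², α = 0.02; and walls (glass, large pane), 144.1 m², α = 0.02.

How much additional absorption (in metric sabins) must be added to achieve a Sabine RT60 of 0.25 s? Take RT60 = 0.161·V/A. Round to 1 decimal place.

158.1 sabins

Total absorption A₁ = 9.2*0.03 + 115.7*0.84 + 115.7*0.02 + 144.1*0.02
  = 0.276 + 97.188 + 2.314 + 2.882 = 102.660 m² sabins.
V = 404.95 m³. Required absorption A₂ = 0.161 × 404.95 / 0.25 = 260.788 sabins.
ΔA = A₂ − A₁ = 260.788 − 102.660 = 158.1 sabins.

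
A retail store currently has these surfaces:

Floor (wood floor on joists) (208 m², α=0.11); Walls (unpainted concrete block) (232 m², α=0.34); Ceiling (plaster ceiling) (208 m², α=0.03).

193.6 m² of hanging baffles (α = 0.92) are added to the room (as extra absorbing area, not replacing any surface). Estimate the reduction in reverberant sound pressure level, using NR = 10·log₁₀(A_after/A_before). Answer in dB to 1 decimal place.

Equivalent absorption area: A_before = 208*0.11 + 232*0.34 + 208*0.03 = 108.000 m².
Added absorption = 193.6 × 0.92 = 178.112 sabins.
New total A_after = 286.112 sabins.
Reduction = 10 log₁₀(A_after/A_before) = 10 log₁₀(2.6492) = 4.2 dB.

4.2 dB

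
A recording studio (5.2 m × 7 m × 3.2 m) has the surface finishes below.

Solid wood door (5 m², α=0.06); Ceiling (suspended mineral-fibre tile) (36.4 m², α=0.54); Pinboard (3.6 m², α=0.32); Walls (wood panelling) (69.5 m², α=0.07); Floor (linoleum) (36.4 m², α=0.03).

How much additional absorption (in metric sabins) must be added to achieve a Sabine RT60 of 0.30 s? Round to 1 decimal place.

Summing Sᵢαᵢ: 0.300 + 19.656 + 1.152 + 4.865 + 1.092 → A₁ = 27.065 sabins.
Target A₂ = 0.161·116.48/0.30 = 62.511 sabins (V = 116.48 m³).
Additional absorption ΔA = 62.511 − 27.065 = 35.4 sabins.

35.4 sabins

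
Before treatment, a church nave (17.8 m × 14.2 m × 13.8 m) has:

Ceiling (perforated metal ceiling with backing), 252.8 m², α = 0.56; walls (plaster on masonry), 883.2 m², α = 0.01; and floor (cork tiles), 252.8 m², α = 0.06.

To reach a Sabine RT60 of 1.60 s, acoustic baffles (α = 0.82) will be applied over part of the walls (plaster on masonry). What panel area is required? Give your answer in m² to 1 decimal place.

Total absorption A₁ = 252.8*0.56 + 883.2*0.01 + 252.8*0.06
  = 141.568 + 8.832 + 15.168 = 165.568 m² sabins.
Required A₂ = 0.161·3488.088/1.60 = 350.989 sabins.
ΔA needed = 350.989 − 165.568 = 185.421 sabins.
Each m² of panel replacing the walls (plaster on masonry) adds (0.82 − 0.01) = 0.81 sabins.
Panel area = 185.421 / 0.81 = 228.9 m².

228.9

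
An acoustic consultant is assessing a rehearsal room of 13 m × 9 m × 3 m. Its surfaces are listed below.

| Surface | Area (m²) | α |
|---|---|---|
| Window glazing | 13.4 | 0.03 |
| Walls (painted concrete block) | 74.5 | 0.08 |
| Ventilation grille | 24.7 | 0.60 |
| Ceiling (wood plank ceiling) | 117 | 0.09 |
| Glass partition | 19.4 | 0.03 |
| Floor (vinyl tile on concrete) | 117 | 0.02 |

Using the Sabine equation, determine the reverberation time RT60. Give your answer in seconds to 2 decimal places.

Total absorption A = 13.4·0.03 + 74.5·0.08 + 24.7·0.60 + 117·0.09 + 19.4·0.03 + 117·0.02
  = 0.402 + 5.960 + 14.820 + 10.530 + 0.582 + 2.340 = 34.634 m² sabins.
Room volume: 351 m³.
T = 0.161 V/A = 0.161·351/34.634 = 1.63 s.

1.63 seconds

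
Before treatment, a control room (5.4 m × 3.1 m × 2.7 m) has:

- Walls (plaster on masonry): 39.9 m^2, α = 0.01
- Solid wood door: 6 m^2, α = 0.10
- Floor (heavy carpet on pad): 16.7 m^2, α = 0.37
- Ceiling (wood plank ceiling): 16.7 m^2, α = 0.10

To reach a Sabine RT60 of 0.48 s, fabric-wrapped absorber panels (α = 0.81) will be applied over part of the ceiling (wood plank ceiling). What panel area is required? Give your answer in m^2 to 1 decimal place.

A₁ = Σ Sᵢαᵢ = 39.9*0.01 + 6*0.10 + 16.7*0.37 + 16.7*0.10 = 8.848 sabins.
Required A₂ = 0.161·45.198/0.48 = 15.160 sabins.
ΔA needed = 15.160 − 8.848 = 6.312 sabins.
Each m^2 of panel replacing the ceiling (wood plank ceiling) adds (0.81 − 0.10) = 0.71 sabins.
Area = ΔA/Δα = 6.312/0.71 = 8.9 m^2.

8.9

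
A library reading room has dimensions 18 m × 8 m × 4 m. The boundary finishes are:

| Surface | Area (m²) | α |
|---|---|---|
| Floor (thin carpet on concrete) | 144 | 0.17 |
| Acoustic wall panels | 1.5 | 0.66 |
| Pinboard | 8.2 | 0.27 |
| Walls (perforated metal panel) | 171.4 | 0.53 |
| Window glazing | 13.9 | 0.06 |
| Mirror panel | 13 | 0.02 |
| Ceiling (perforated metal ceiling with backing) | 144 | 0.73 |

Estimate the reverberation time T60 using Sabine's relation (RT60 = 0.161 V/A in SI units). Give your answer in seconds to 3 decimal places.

Summing Sᵢαᵢ: 24.480 + 0.990 + 2.214 + 90.842 + 0.834 + 0.260 + 105.120 → A = 224.740 sabins.
V = 18·8·4 = 576 m³.
Sabine: RT60 = 0.161 × 576 / 224.740 = 0.413 s.

0.413 sec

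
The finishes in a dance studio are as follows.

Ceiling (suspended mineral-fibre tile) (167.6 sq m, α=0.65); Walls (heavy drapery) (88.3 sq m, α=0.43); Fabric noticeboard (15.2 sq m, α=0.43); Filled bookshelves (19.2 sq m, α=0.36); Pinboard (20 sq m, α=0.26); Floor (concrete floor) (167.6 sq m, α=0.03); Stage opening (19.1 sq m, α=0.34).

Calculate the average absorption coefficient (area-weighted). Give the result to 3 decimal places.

0.356

Total surface area S = 497.0 sq m.
A = 167.6×0.65 + 88.3×0.43 + 15.2×0.43 + 19.2×0.36 + 20×0.26 + 167.6×0.03 + 19.1×0.34 = 177.079 sabins.
ᾱ = 177.079 / 497.0 = 0.356.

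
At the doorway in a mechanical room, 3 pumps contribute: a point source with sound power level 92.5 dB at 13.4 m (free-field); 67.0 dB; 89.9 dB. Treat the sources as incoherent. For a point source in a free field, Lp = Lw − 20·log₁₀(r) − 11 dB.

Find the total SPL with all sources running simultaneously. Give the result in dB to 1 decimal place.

89.9 dB

Source at 13.4 m: Lp = 92.5 − 20·log₁₀(13.4) − 11 = 59.0 dB.
Σ 10^(Lᵢ/10) = 9.83e+08.
Back to dB: 10·log₁₀ Σ = 89.9 dB.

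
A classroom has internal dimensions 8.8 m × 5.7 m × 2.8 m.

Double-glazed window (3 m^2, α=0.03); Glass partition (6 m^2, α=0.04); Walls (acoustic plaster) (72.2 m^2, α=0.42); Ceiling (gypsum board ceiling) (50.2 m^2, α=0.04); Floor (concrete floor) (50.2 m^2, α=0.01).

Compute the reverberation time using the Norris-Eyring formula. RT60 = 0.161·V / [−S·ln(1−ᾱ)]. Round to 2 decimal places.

Total surface area S = 3 + 6 + 72.2 + 50.2 + 50.2 = 181.6 m^2.
Absorption A = 3·0.03 + 6·0.04 + 72.2·0.42 + 50.2·0.04 + 50.2·0.01 = 33.164 sabins.
Mean coefficient ᾱ = A/S = 0.1826.
−S·ln(1−ᾱ) = −181.6 × ln(1 − 0.1826) = 36.615.
V = 8.8 × 5.7 × 2.8 = 140.448 m³.
RT60 = 0.161 × 140.448 / 36.615 = 0.62 s.

0.62 seconds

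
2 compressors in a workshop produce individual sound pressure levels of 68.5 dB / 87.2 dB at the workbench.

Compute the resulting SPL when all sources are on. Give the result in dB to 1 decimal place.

87.3 dB

Sum in the linear (power) domain: Σ 10^(Lᵢ/10) = 10^(68.5/10) + 10^(87.2/10) = 5.319e+08.
Combined level = 10 log₁₀(5.319e+08) = 87.3 dB.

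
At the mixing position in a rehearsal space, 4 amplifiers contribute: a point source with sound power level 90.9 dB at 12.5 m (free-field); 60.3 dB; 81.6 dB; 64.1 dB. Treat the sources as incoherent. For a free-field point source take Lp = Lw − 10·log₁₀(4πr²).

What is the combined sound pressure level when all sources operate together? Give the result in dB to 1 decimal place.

Source at 12.5 m: Lp = 90.9 − 10·log₁₀(4π·12.5²) = 90.9 − 10·log₁₀(1963.495) = 58.0 dB.
Σ 10^(Lᵢ/10) = 1.488e+08.
L_total = 10·log₁₀(1.488e+08) = 81.7 dB.

81.7 dB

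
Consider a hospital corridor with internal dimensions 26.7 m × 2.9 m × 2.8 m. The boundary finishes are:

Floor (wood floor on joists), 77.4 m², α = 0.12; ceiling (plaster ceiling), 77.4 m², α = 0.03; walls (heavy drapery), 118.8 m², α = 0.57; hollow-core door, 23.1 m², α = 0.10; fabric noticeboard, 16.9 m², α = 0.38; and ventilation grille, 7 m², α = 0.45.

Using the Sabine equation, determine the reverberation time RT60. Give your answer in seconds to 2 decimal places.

0.38 sec

Total absorption A = 77.4·0.12 + 77.4·0.03 + 118.8·0.57 + 23.1·0.10 + 16.9·0.38 + 7·0.45
  = 9.288 + 2.322 + 67.716 + 2.310 + 6.422 + 3.150 = 91.208 m² sabins.
Volume V = 26.7 × 2.9 × 2.8 = 216.804 m³.
Sabine: RT60 = 0.161 × 216.804 / 91.208 = 0.38 s.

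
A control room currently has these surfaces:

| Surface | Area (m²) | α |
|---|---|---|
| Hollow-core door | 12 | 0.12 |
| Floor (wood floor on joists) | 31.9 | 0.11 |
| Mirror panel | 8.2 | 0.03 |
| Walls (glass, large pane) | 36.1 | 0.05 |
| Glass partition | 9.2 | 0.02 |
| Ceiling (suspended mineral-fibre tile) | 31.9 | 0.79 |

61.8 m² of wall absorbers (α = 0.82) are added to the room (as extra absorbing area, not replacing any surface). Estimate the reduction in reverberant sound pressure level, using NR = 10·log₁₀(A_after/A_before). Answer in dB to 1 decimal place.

4.1 dB

Summing Sᵢαᵢ: 1.440 + 3.509 + 0.246 + 1.805 + 0.184 + 25.201 → A_before = 32.385 sabins.
Treatment contributes 61.8·0.82 = 50.676 sabins.
A_after = 32.385 + 50.676 = 83.061 sabins.
NR = 10·log₁₀(83.061/32.385) = 4.1 dB.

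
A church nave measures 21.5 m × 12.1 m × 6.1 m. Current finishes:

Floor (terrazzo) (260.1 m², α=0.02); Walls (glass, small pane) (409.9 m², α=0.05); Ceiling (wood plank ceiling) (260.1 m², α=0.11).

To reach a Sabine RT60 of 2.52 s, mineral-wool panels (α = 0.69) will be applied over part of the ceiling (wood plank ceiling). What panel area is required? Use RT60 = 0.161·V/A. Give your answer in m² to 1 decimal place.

A₁ = Σ Sᵢαᵢ = 260.1*0.02 + 409.9*0.05 + 260.1*0.11 = 54.308 sabins.
V = 1586.915 m³. Target absorption A₂ = 0.161 × 1586.915 / 2.52 = 101.386 sabins.
ΔA needed = 101.386 − 54.308 = 47.078 sabins.
Net gain per m²: Δα = 0.69 − 0.11 = 0.58.
Area = ΔA/Δα = 47.078/0.58 = 81.2 m².

81.2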